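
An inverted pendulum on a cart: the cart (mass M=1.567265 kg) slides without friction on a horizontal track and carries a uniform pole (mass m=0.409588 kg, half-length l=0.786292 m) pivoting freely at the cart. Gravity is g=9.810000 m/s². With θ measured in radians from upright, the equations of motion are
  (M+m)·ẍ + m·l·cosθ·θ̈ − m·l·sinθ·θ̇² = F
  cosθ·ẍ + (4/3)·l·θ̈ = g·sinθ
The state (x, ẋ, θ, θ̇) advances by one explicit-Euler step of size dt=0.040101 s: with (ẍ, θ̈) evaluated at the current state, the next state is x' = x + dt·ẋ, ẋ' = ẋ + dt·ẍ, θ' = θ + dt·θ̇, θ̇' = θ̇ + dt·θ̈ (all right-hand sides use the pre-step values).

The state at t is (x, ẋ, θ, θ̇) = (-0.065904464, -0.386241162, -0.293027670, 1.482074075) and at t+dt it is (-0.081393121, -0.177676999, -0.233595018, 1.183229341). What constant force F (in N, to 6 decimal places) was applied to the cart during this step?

ẍ = (ẋ'−ẋ)/dt = (-0.177676999−-0.386241162)/0.040101 = 5.200972
θ̈ = (θ̇'−θ̇)/dt = (1.183229341−1.482074075)/0.040101 = -7.452301
sinθ=-0.288852, cosθ=0.957374
F = (M+m)·ẍ + m·l·cosθ·θ̈ − m·l·sinθ·θ̇² = 10.281556 + -2.297751 − -0.204337 = 8.188142

F = 8.188142 N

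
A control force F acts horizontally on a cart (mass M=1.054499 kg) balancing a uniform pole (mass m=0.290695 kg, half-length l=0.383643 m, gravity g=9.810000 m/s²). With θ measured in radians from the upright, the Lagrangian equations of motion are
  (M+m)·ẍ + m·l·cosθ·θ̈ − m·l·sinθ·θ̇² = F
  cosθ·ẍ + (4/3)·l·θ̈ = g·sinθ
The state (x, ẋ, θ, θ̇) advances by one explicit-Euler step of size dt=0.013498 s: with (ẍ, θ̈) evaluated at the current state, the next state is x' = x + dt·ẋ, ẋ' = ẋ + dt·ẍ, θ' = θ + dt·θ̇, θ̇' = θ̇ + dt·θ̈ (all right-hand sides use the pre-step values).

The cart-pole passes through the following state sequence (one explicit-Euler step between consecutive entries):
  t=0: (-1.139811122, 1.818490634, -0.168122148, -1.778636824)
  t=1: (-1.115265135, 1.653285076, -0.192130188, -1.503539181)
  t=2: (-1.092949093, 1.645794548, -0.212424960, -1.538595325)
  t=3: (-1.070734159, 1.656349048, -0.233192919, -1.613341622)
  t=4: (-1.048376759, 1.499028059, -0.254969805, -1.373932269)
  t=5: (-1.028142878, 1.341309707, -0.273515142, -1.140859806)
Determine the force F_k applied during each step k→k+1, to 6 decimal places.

F_0 = -14.164282 N
F_1 = -0.982667 N
F_2 = 0.503822 N
F_3 = -13.686828 N
F_4 = -13.801485 N

step 0→1:
  ẍ = (ẋ'−ẋ)/dt = (1.653285076−1.818490634)/0.013498 = -12.239262
  θ̈ = (θ̇'−θ̇)/dt = (-1.503539181−-1.778636824)/0.013498 = 20.380623
  sinθ=-0.167331, cosθ=0.985901
  F = (M+m)·ẍ + m·l·cosθ·θ̈ − m·l·sinθ·θ̇² = -16.464182 + 2.240864 − -0.059036 = -14.164282
step 1→2:
  ẍ = (ẋ'−ẋ)/dt = (1.645794548−1.653285076)/0.013498 = -0.554936
  θ̈ = (θ̇'−θ̇)/dt = (-1.538595325−-1.503539181)/0.013498 = -2.597136
  sinθ=-0.190950, cosθ=0.981600
  F = (M+m)·ẍ + m·l·cosθ·θ̈ − m·l·sinθ·θ̇² = -0.746497 + -0.284311 − -0.048141 = -0.982667
step 2→3:
  ẍ = (ẋ'−ẋ)/dt = (1.656349048−1.645794548)/0.013498 = 0.781931
  θ̈ = (θ̇'−θ̇)/dt = (-1.613341622−-1.538595325)/0.013498 = -5.537583
  sinθ=-0.210831, cosθ=0.977523
  F = (M+m)·ẍ + m·l·cosθ·θ̈ − m·l·sinθ·θ̇² = 1.051848 + -0.603687 − -0.055661 = 0.503822
step 3→4:
  ẍ = (ẋ'−ẋ)/dt = (1.499028059−1.656349048)/0.013498 = -11.655133
  θ̈ = (θ̇'−θ̇)/dt = (-1.373932269−-1.613341622)/0.013498 = 17.736654
  sinθ=-0.231085, cosθ=0.972934
  F = (M+m)·ẍ + m·l·cosθ·θ̈ − m·l·sinθ·θ̇² = -15.678415 + 1.924508 − -0.067079 = -13.686828
step 4→5:
  ẍ = (ẋ'−ẋ)/dt = (1.341309707−1.499028059)/0.013498 = -11.684572
  θ̈ = (θ̇'−θ̇)/dt = (-1.140859806−-1.373932269)/0.013498 = 17.267185
  sinθ=-0.252216, cosθ=0.967671
  F = (M+m)·ẍ + m·l·cosθ·θ̈ − m·l·sinθ·θ̇² = -15.718016 + 1.863434 − -0.053097 = -13.801485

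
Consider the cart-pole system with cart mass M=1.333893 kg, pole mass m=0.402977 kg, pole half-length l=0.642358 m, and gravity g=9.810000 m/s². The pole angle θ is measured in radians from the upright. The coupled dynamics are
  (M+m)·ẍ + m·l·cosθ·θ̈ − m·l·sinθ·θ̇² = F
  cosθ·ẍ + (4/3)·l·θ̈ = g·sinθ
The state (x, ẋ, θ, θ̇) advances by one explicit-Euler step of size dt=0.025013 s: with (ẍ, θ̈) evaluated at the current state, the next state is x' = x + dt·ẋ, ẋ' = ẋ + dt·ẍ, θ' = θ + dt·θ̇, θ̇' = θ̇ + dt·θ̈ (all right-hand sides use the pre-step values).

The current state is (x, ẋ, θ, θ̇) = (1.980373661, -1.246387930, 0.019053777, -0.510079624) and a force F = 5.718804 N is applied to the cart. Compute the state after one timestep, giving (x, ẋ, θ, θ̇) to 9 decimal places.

(1.949197760, -1.147650078, 0.006295155, -0.619883865)

sinθ=0.019052624, cosθ=0.999818482
temp = (F + m·l·θ̇²·sinθ)/(M+m) = (5.718804 + 0.001283182)/1.736870 = 3.293330636
θ̈ = (g·sinθ − cosθ·temp)/(l·(4/3 − m·cos²θ/(M+m))) = -4.389886897
ẍ = temp − m·l·θ̈·cosθ/(M+m) = 3.947461400
Euler: x'=1.980373661+0.025013·-1.246387930=1.949197760, ẋ'=-1.246387930+0.025013·3.947461400=-1.147650078
       θ'=0.019053777+0.025013·-0.510079624=0.006295155, θ̇'=-0.510079624+0.025013·-4.389886897=-0.619883865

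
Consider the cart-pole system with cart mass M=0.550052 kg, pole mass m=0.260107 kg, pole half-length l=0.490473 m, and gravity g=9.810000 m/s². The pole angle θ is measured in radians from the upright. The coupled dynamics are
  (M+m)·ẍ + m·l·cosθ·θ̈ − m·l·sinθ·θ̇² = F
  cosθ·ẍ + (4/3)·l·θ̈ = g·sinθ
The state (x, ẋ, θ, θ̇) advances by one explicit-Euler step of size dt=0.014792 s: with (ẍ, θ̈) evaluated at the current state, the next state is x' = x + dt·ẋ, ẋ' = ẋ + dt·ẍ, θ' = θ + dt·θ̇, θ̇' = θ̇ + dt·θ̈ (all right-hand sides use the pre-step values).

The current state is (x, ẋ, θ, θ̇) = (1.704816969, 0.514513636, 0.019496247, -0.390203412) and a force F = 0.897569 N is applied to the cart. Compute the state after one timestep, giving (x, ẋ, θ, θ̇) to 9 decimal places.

sinθ=0.019495012, cosθ=0.999809954
temp = (F + m·l·θ̇²·sinθ)/(M+m) = (0.897569 + 0.000378680)/0.810159 = 1.108359816
θ̈ = (g·sinθ − cosθ·temp)/(l·(4/3 − m·cos²θ/(M+m))) = -1.846531819
ẍ = temp − m·l·θ̈·cosθ/(M+m) = 1.399077290
Euler: x'=1.704816969+0.014792·0.514513636=1.712427655, ẋ'=0.514513636+0.014792·1.399077290=0.535208787
       θ'=0.019496247+0.014792·-0.390203412=0.013724358, θ̇'=-0.390203412+0.014792·-1.846531819=-0.417517311

(1.712427655, 0.535208787, 0.013724358, -0.417517311)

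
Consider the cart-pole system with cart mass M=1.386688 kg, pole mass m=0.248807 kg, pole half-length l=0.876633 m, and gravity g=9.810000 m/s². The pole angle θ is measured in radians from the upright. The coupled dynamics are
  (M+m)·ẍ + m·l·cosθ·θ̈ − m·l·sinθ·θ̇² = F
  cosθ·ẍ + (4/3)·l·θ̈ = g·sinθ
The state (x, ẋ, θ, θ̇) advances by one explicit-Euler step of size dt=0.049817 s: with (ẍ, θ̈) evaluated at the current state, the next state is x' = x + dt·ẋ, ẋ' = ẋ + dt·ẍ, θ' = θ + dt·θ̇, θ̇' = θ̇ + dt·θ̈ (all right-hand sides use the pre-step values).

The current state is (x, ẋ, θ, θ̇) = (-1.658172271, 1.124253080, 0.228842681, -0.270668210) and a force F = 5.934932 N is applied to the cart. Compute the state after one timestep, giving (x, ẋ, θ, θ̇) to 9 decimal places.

(-1.602165355, 1.313278930, 0.215358803, -0.333324075)

sinθ=0.226850528, cosθ=0.973929586
temp = (F + m·l·θ̇²·sinθ)/(M+m) = (5.934932 + 0.003624889)/1.635495 = 3.631045579
θ̈ = (g·sinθ − cosθ·temp)/(l·(4/3 − m·cos²θ/(M+m))) = -1.257720566
ẍ = temp − m·l·θ̈·cosθ/(M+m) = 3.794404520
Euler: x'=-1.658172271+0.049817·1.124253080=-1.602165355, ẋ'=1.124253080+0.049817·3.794404520=1.313278930
       θ'=0.228842681+0.049817·-0.270668210=0.215358803, θ̇'=-0.270668210+0.049817·-1.257720566=-0.333324075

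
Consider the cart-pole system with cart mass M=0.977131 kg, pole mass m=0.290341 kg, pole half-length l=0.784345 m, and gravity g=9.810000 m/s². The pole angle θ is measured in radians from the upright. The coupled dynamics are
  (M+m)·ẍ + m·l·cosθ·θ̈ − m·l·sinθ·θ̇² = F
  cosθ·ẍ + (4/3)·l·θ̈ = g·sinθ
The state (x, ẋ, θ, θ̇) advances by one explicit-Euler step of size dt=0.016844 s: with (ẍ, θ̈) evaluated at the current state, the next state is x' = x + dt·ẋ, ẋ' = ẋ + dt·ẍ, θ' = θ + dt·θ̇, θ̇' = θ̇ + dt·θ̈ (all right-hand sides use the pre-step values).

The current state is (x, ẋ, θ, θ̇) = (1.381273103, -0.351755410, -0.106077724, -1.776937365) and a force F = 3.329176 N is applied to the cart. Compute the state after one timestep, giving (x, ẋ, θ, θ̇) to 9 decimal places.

sinθ=-0.105878896, cosθ=0.994379032
temp = (F + m·l·θ̇²·sinθ)/(M+m) = (3.329176 + -0.076132334)/1.267472 = 2.566560576
θ̈ = (g·sinθ − cosθ·temp)/(l·(4/3 − m·cos²θ/(M+m))) = -4.136221106
ẍ = temp − m·l·θ̈·cosθ/(M+m) = 3.305540825
Euler: x'=1.381273103+0.016844·-0.351755410=1.375348135, ẋ'=-0.351755410+0.016844·3.305540825=-0.296076880
       θ'=-0.106077724+0.016844·-1.776937365=-0.136008457, θ̇'=-1.776937365+0.016844·-4.136221106=-1.846607873

(1.375348135, -0.296076880, -0.136008457, -1.846607873)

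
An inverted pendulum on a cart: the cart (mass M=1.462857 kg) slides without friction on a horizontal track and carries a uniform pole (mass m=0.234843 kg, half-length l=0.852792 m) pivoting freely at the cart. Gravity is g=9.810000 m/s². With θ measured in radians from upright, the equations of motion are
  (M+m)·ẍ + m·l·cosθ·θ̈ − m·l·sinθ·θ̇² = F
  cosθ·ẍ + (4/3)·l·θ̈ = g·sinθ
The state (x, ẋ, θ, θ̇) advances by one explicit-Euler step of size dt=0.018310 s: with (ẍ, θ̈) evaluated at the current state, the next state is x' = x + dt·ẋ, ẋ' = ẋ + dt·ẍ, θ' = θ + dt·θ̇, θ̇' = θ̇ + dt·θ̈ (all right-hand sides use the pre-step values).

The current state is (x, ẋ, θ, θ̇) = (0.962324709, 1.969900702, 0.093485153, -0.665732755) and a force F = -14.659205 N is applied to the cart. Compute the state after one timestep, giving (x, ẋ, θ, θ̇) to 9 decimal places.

sinθ=0.093349044, cosθ=0.995633445
temp = (F + m·l·θ̇²·sinθ)/(M+m) = (-14.659205 + 0.008285724)/1.697700 = -8.629863507
θ̈ = (g·sinθ − cosθ·temp)/(l·(4/3 − m·cos²θ/(M+m))) = 9.320434088
ẍ = temp − m·l·θ̈·cosθ/(M+m) = -9.724564230
Euler: x'=0.962324709+0.018310·1.969900702=0.998393591, ẋ'=1.969900702+0.018310·-9.724564230=1.791843931
       θ'=0.093485153+0.018310·-0.665732755=0.081295586, θ̇'=-0.665732755+0.018310·9.320434088=-0.495075607

(0.998393591, 1.791843931, 0.081295586, -0.495075607)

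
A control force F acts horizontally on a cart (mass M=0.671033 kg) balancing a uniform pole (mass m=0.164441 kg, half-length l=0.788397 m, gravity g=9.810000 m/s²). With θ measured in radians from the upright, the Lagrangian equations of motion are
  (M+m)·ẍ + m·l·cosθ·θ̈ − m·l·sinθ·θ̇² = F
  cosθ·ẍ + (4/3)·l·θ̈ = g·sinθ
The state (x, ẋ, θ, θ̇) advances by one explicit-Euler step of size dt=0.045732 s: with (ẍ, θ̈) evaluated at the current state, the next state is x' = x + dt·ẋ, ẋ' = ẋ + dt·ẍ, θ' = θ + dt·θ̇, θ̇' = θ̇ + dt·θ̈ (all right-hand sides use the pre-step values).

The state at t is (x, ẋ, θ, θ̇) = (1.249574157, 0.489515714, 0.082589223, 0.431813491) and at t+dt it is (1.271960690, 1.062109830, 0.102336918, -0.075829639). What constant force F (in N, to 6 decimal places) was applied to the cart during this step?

F = 9.024476 N

ẍ = (ẋ'−ẋ)/dt = (1.062109830−0.489515714)/0.045732 = 12.520645
θ̈ = (θ̇'−θ̇)/dt = (-0.075829639−0.431813491)/0.045732 = -11.100392
sinθ=0.082495, cosθ=0.996591
F = (M+m)·ẍ + m·l·cosθ·θ̈ − m·l·sinθ·θ̇² = 10.460673 + -1.434203 − 0.001994 = 9.024476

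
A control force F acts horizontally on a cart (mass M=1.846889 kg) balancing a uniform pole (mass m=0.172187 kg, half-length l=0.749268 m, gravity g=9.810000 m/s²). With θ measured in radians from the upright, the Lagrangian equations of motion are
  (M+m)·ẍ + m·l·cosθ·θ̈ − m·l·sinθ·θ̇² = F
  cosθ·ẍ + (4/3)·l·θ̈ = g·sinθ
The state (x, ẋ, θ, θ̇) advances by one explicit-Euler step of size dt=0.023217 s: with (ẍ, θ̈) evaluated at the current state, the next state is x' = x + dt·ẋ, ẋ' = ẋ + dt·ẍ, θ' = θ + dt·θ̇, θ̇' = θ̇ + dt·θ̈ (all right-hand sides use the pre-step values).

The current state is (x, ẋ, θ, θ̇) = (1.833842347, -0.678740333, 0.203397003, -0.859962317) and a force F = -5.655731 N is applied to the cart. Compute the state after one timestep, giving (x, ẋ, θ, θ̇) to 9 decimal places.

sinθ=0.201997467, cosθ=0.979386044
temp = (F + m·l·θ̇²·sinθ)/(M+m) = (-5.655731 + 0.019272689)/2.019076 = -2.791602848
θ̈ = (g·sinθ − cosθ·temp)/(l·(4/3 − m·cos²θ/(M+m))) = 5.028775973
ẍ = temp − m·l·θ̈·cosθ/(M+m) = -3.106305989
Euler: x'=1.833842347+0.023217·-0.678740333=1.818084033, ẋ'=-0.678740333+0.023217·-3.106305989=-0.750859439
       θ'=0.203397003+0.023217·-0.859962317=0.183431258, θ̇'=-0.859962317+0.023217·5.028775973=-0.743209225

(1.818084033, -0.750859439, 0.183431258, -0.743209225)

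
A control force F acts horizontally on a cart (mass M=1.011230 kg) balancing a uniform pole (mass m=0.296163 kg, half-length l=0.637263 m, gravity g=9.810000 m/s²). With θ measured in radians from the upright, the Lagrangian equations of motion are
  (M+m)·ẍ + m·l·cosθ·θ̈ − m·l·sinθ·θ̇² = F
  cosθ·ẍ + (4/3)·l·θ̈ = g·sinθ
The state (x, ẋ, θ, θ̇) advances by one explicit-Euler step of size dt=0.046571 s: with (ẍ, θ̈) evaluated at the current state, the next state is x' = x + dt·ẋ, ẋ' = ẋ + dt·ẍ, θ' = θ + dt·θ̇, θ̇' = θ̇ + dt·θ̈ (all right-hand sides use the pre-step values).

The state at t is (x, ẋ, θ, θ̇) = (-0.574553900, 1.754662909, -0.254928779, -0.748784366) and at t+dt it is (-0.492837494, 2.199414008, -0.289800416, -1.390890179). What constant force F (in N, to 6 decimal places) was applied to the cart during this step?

ẍ = (ẋ'−ẋ)/dt = (2.199414008−1.754662909)/0.046571 = 9.549958
θ̈ = (θ̇'−θ̇)/dt = (-1.390890179−-0.748784366)/0.046571 = -13.787675
sinθ=-0.252176, cosθ=0.967681
F = (M+m)·ẍ + m·l·cosθ·θ̈ − m·l·sinθ·θ̇² = 12.485548 + -2.518099 − -0.026685 = 9.994134

F = 9.994134 N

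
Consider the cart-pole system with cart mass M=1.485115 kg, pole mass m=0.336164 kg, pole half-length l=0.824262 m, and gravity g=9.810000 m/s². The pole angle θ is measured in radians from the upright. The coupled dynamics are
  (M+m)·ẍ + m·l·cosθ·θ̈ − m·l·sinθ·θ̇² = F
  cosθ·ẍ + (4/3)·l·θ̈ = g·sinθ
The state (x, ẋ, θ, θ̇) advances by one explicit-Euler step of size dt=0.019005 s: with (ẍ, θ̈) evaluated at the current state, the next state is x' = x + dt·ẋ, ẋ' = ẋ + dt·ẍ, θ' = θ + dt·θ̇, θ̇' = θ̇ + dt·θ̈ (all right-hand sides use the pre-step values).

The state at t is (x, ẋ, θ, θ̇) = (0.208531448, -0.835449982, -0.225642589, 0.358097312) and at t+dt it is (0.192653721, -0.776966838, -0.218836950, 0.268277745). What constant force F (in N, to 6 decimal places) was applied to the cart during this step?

F = 4.336135 N

ẍ = (ẋ'−ẋ)/dt = (-0.776966838−-0.835449982)/0.019005 = 3.077250
θ̈ = (θ̇'−θ̇)/dt = (0.268277745−0.358097312)/0.019005 = -4.726102
sinθ=-0.223733, cosθ=0.974651
F = (M+m)·ẍ + m·l·cosθ·θ̈ − m·l·sinθ·θ̇² = 5.604532 + -1.276346 − -0.007950 = 4.336135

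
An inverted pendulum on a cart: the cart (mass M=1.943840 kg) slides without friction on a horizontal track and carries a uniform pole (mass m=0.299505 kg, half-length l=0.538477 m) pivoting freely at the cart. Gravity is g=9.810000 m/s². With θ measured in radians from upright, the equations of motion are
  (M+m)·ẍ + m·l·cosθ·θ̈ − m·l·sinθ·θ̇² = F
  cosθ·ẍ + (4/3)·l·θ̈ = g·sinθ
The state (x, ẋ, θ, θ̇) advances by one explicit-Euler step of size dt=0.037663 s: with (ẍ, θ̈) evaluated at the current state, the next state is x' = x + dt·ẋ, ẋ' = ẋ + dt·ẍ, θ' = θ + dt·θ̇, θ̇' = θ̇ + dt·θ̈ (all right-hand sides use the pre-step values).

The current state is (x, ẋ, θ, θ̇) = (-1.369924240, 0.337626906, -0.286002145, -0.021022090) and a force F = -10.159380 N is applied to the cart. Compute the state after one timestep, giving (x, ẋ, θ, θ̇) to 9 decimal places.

(-1.357208198, 0.160777647, -0.286793900, 0.070109773)

sinθ=-0.282119030, cosθ=0.959379410
temp = (F + m·l·θ̇²·sinθ)/(M+m) = (-10.159380 + -0.000020107)/2.243345 = -4.528683777
θ̈ = (g·sinθ − cosθ·temp)/(l·(4/3 − m·cos²θ/(M+m))) = 2.419665525
ẍ = temp − m·l·θ̈·cosθ/(M+m) = -4.695570158
Euler: x'=-1.369924240+0.037663·0.337626906=-1.357208198, ẋ'=0.337626906+0.037663·-4.695570158=0.160777647
       θ'=-0.286002145+0.037663·-0.021022090=-0.286793900, θ̇'=-0.021022090+0.037663·2.419665525=0.070109773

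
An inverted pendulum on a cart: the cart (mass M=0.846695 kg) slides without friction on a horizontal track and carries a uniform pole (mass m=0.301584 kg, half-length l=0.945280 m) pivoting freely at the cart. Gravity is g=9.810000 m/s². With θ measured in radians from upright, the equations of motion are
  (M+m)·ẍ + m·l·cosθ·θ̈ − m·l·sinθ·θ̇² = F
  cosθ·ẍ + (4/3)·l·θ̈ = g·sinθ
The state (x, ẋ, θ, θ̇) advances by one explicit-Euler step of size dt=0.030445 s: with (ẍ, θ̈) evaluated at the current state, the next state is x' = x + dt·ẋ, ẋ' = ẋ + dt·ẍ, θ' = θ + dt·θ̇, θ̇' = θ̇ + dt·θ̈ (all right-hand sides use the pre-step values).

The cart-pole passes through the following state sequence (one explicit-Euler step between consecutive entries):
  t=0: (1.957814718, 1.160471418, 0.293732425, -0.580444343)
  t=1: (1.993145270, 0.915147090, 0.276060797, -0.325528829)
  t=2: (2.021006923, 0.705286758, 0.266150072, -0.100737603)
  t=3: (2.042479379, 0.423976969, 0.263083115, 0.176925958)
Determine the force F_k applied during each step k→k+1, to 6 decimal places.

F_0 = -6.995838 N
F_1 = -5.898228 N
F_2 = -8.102337 N

step 0→1:
  ẍ = (ẋ'−ẋ)/dt = (0.915147090−1.160471418)/0.030445 = -8.057951
  θ̈ = (θ̇'−θ̇)/dt = (-0.325528829−-0.580444343)/0.030445 = 8.372985
  sinθ=0.289527, cosθ=0.957170
  F = (M+m)·ẍ + m·l·cosθ·θ̈ − m·l·sinθ·θ̇² = -9.252776 + 2.284747 − 0.027809 = -6.995838
step 1→2:
  ẍ = (ẋ'−ẋ)/dt = (0.705286758−0.915147090)/0.030445 = -6.893097
  θ̈ = (θ̇'−θ̇)/dt = (-0.100737603−-0.325528829)/0.030445 = 7.383519
  sinθ=0.272568, cosθ=0.962137
  F = (M+m)·ẍ + m·l·cosθ·θ̈ − m·l·sinθ·θ̇² = -7.915198 + 2.025204 − 0.008234 = -5.898228
step 2→3:
  ẍ = (ẋ'−ẋ)/dt = (0.423976969−0.705286758)/0.030445 = -9.239934
  θ̈ = (θ̇'−θ̇)/dt = (0.176925958−-0.100737603)/0.030445 = 9.120170
  sinθ=0.263019, cosθ=0.964791
  F = (M+m)·ẍ + m·l·cosθ·θ̈ − m·l·sinθ·θ̇² = -10.610022 + 2.508446 − 0.000761 = -8.102337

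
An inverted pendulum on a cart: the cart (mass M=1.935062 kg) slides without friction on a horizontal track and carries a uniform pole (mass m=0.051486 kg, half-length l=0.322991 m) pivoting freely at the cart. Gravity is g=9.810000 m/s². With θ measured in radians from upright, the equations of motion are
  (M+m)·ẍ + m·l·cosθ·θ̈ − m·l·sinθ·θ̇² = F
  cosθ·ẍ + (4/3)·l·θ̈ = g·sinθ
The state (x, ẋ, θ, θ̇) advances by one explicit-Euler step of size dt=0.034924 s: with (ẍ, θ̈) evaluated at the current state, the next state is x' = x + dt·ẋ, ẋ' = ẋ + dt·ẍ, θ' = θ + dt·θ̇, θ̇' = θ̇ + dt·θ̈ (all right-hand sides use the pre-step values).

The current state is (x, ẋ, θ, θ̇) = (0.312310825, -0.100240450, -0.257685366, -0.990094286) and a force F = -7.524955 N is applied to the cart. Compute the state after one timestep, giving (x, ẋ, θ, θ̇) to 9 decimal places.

sinθ=-0.254843026, cosθ=0.966982436
temp = (F + m·l·θ̇²·sinθ)/(M+m) = (-7.524955 + -0.004154373)/1.986548 = -3.790046539
θ̈ = (g·sinθ − cosθ·temp)/(l·(4/3 − m·cos²θ/(M+m))) = 2.755021848
ẍ = temp − m·l·θ̈·cosθ/(M+m) = -3.812347529
Euler: x'=0.312310825+0.034924·-0.100240450=0.308810028, ẋ'=-0.100240450+0.034924·-3.812347529=-0.233382875
       θ'=-0.257685366+0.034924·-0.990094286=-0.292263419, θ̇'=-0.990094286+0.034924·2.755021848=-0.893877903

(0.308810028, -0.233382875, -0.292263419, -0.893877903)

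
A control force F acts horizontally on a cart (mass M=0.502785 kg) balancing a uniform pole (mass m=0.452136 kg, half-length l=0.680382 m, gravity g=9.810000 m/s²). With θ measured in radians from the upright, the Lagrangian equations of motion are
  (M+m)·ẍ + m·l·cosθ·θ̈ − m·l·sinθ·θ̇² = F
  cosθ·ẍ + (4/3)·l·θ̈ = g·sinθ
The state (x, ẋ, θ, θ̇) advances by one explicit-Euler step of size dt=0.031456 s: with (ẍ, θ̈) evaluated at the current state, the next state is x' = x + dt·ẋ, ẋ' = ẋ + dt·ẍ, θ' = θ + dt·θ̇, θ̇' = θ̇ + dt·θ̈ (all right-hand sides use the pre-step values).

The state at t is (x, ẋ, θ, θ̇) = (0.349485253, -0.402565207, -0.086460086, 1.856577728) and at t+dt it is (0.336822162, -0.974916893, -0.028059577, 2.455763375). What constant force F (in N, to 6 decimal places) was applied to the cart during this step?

ẍ = (ẋ'−ẋ)/dt = (-0.974916893−-0.402565207)/0.031456 = -18.195310
θ̈ = (θ̇'−θ̇)/dt = (2.455763375−1.856577728)/0.031456 = 19.048374
sinθ=-0.086352, cosθ=0.996265
F = (M+m)·ẍ + m·l·cosθ·θ̈ − m·l·sinθ·θ̇² = -17.375084 + 5.837872 − -0.091564 = -11.445649

F = -11.445649 N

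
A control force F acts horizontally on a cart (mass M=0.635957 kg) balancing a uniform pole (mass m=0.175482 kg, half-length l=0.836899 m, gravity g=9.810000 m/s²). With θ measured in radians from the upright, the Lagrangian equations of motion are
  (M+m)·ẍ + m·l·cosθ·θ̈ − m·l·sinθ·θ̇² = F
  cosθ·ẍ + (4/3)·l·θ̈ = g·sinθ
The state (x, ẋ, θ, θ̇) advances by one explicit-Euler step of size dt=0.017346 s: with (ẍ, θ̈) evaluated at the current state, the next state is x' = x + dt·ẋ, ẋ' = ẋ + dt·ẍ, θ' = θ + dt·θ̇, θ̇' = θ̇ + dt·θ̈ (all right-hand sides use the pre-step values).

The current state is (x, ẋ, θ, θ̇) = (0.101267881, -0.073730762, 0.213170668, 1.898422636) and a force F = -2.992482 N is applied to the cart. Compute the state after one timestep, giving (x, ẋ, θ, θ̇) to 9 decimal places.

sinθ=0.211559858, cosθ=0.977365043
temp = (F + m·l·θ̇²·sinθ)/(M+m) = (-2.992482 + 0.111975935)/0.811439 = -3.549873823
θ̈ = (g·sinθ − cosθ·temp)/(l·(4/3 − m·cos²θ/(M+m))) = 5.880227531
ẍ = temp − m·l·θ̈·cosθ/(M+m) = -4.590035095
Euler: x'=0.101267881+0.017346·-0.073730762=0.099988947, ẋ'=-0.073730762+0.017346·-4.590035095=-0.153349511
       θ'=0.213170668+0.017346·1.898422636=0.246100707, θ̇'=1.898422636+0.017346·5.880227531=2.000421063

(0.099988947, -0.153349511, 0.246100707, 2.000421063)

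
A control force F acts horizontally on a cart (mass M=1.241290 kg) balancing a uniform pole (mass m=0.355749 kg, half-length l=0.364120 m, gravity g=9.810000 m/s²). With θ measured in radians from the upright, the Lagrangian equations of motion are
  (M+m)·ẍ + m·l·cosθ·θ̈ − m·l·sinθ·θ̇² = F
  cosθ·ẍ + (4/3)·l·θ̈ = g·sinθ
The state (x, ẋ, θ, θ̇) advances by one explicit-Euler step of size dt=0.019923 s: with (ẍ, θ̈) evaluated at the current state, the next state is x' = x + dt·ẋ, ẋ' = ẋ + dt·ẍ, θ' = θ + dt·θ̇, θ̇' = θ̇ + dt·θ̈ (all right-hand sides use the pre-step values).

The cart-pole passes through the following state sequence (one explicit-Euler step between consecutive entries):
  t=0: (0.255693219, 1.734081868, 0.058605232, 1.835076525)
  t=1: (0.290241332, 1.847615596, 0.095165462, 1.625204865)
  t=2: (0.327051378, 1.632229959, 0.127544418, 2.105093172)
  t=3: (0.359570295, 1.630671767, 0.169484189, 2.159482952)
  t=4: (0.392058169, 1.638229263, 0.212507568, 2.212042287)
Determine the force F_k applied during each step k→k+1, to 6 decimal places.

step 0→1:
  ẍ = (ẋ'−ẋ)/dt = (1.847615596−1.734081868)/0.019923 = 5.698626
  θ̈ = (θ̇'−θ̇)/dt = (1.625204865−1.835076525)/0.019923 = -10.534139
  sinθ=0.058572, cosθ=0.998283
  F = (M+m)·ẍ + m·l·cosθ·θ̈ − m·l·sinθ·θ̇² = 9.100928 + -1.362201 − 0.025550 = 7.713178
step 1→2:
  ẍ = (ẋ'−ẋ)/dt = (1.632229959−1.847615596)/0.019923 = -10.810904
  θ̈ = (θ̇'−θ̇)/dt = (2.105093172−1.625204865)/0.019923 = 24.087151
  sinθ=0.095022, cosθ=0.995475
  F = (M+m)·ẍ + m·l·cosθ·θ̈ − m·l·sinθ·θ̇² = -17.265435 + 3.106019 − 0.032511 = -14.191927
step 2→3:
  ẍ = (ẋ'−ẋ)/dt = (1.630671767−1.632229959)/0.019923 = -0.078211
  θ̈ = (θ̇'−θ̇)/dt = (2.159482952−2.105093172)/0.019923 = 2.730000
  sinθ=0.127199, cosθ=0.991877
  F = (M+m)·ẍ + m·l·cosθ·θ̈ − m·l·sinθ·θ̇² = -0.124906 + 0.350759 − 0.073015 = 0.152838
step 3→4:
  ẍ = (ẋ'−ẋ)/dt = (1.638229263−1.630671767)/0.019923 = 0.379335
  θ̈ = (θ̇'−θ̇)/dt = (2.212042287−2.159482952)/0.019923 = 2.638124
  sinθ=0.168674, cosθ=0.985672
  F = (M+m)·ẍ + m·l·cosθ·θ̈ − m·l·sinθ·θ̇² = 0.605813 + 0.336834 − 0.101891 = 0.840756

F_0 = 7.713178 N
F_1 = -14.191927 N
F_2 = 0.152838 N
F_3 = 0.840756 N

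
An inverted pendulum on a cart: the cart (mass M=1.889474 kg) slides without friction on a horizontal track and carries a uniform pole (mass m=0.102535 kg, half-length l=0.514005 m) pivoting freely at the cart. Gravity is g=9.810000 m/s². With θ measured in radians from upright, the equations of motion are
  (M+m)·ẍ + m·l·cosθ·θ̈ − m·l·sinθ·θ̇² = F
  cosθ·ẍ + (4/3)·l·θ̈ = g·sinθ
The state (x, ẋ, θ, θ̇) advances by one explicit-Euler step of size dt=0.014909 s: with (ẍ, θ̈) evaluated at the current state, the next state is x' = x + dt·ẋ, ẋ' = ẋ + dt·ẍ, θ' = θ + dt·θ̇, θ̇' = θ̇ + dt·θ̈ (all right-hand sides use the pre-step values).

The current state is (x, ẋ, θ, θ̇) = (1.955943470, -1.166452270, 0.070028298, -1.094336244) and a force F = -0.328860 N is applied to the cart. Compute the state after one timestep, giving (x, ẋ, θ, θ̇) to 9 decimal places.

sinθ=0.069971076, cosθ=0.997549021
temp = (F + m·l·θ̇²·sinθ)/(M+m) = (-0.328860 + 0.004416310)/1.992009 = -0.162872602
θ̈ = (g·sinθ − cosθ·temp)/(l·(4/3 − m·cos²θ/(M+m))) = 1.288124598
ẍ = temp − m·l·θ̈·cosθ/(M+m) = -0.196869579
Euler: x'=1.955943470+0.014909·-1.166452270=1.938552833, ẋ'=-1.166452270+0.014909·-0.196869579=-1.169387399
       θ'=0.070028298+0.014909·-1.094336244=0.053712839, θ̇'=-1.094336244+0.014909·1.288124598=-1.075131594

(1.938552833, -1.169387399, 0.053712839, -1.075131594)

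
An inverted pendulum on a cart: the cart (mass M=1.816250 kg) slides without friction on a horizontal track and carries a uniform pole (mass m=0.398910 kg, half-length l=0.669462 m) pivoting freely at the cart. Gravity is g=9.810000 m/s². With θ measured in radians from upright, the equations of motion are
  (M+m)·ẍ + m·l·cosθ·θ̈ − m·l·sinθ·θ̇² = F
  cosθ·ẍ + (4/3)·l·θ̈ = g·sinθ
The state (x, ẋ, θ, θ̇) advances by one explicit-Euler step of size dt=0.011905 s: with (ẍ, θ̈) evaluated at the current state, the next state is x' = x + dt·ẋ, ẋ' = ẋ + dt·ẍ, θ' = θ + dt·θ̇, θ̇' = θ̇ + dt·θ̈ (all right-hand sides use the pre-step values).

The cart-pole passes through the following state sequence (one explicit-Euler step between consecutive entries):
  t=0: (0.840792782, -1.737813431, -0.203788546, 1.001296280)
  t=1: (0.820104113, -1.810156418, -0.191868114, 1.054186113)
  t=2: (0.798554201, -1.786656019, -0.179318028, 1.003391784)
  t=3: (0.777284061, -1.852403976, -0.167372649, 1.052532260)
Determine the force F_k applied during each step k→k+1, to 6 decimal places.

step 0→1:
  ẍ = (ẋ'−ẋ)/dt = (-1.810156418−-1.737813431)/0.011905 = -6.076689
  θ̈ = (θ̇'−θ̇)/dt = (1.054186113−1.001296280)/0.011905 = 4.442657
  sinθ=-0.202381, cosθ=0.979307
  F = (M+m)·ẍ + m·l·cosθ·θ̈ − m·l·sinθ·θ̇² = -13.460839 + 1.161883 − -0.054187 = -12.244769
step 1→2:
  ẍ = (ẋ'−ẋ)/dt = (-1.786656019−-1.810156418)/0.011905 = 1.973994
  θ̈ = (θ̇'−θ̇)/dt = (1.003391784−1.054186113)/0.011905 = -4.266638
  sinθ=-0.190693, cosθ=0.981650
  F = (M+m)·ẍ + m·l·cosθ·θ̈ − m·l·sinθ·θ̇² = 4.372713 + -1.118519 − -0.056594 = 3.310788
step 2→3:
  ẍ = (ẋ'−ẋ)/dt = (-1.852403976−-1.786656019)/0.011905 = -5.522718
  θ̈ = (θ̇'−θ̇)/dt = (1.052532260−1.003391784)/0.011905 = 4.127717
  sinθ=-0.178359, cosθ=0.983966
  F = (M+m)·ẍ + m·l·cosθ·θ̈ − m·l·sinθ·θ̇² = -12.233704 + 1.084653 − -0.047955 = -11.101096

F_0 = -12.244769 N
F_1 = 3.310788 N
F_2 = -11.101096 N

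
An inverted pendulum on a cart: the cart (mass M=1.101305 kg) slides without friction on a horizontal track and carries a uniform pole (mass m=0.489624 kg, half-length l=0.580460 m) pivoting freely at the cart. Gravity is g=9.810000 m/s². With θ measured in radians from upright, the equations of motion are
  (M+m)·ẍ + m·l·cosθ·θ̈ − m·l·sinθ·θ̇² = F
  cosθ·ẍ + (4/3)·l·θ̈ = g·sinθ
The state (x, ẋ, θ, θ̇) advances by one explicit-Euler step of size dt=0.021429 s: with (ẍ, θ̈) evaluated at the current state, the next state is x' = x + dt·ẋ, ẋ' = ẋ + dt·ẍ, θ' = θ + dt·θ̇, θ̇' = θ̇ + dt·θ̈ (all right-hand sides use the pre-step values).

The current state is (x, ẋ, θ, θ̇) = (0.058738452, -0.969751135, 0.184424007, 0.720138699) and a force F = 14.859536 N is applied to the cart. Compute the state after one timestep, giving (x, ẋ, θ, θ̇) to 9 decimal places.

(0.037957655, -0.722928138, 0.199855859, 0.456441660)

sinθ=0.183380339, cosθ=0.983042039
temp = (F + m·l·θ̇²·sinθ)/(M+m) = (14.859536 + 0.027028383)/1.590929 = 9.357151943
θ̈ = (g·sinθ − cosθ·temp)/(l·(4/3 − m·cos²θ/(M+m))) = -12.305615729
ẍ = temp − m·l·θ̈·cosθ/(M+m) = 11.518176173
Euler: x'=0.058738452+0.021429·-0.969751135=0.037957655, ẋ'=-0.969751135+0.021429·11.518176173=-0.722928138
       θ'=0.184424007+0.021429·0.720138699=0.199855859, θ̇'=0.720138699+0.021429·-12.305615729=0.456441660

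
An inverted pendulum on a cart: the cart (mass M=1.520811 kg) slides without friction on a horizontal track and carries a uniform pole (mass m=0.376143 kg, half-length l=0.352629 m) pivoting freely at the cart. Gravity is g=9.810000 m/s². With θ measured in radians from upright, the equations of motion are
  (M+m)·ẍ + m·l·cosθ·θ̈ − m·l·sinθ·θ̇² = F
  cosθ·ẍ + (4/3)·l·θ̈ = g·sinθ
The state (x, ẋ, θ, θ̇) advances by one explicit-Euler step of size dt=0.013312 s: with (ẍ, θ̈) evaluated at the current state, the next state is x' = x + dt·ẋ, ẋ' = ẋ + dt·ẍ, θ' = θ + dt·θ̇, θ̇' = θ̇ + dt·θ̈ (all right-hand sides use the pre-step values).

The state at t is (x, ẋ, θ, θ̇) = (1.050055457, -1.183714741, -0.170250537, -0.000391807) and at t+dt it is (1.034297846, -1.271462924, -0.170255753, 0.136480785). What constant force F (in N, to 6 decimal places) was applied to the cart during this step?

F = -11.160014 N

ẍ = (ẋ'−ẋ)/dt = (-1.271462924−-1.183714741)/0.013312 = -6.591660
θ̈ = (θ̇'−θ̇)/dt = (0.136480785−-0.000391807)/0.013312 = 10.281895
sinθ=-0.169429, cosθ=0.985542
F = (M+m)·ẍ + m·l·cosθ·θ̈ − m·l·sinθ·θ̇² = -12.504077 + 1.344063 − -0.000000 = -11.160014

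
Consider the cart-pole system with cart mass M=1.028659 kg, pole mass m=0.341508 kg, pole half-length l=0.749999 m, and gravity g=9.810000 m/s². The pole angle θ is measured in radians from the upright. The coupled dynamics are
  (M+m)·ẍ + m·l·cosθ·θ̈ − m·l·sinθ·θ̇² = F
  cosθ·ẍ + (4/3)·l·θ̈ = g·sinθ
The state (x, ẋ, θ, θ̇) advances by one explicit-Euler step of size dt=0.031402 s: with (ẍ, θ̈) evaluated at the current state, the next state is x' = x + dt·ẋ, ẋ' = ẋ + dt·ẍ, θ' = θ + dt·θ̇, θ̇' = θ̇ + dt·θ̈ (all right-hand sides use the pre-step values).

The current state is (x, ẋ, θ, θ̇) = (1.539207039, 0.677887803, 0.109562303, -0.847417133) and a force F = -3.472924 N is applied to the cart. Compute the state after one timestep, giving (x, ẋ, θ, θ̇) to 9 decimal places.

(1.560494072, 0.573151368, 0.082951710, -0.709624928)

sinθ=0.109343239, cosθ=0.994004052
temp = (F + m·l·θ̇²·sinθ)/(M+m) = (-3.472924 + 0.020111663)/1.370167 = -2.519993794
θ̈ = (g·sinθ − cosθ·temp)/(l·(4/3 − m·cos²θ/(M+m))) = 4.388007308
ẍ = temp − m·l·θ̈·cosθ/(M+m) = -3.335342826
Euler: x'=1.539207039+0.031402·0.677887803=1.560494072, ẋ'=0.677887803+0.031402·-3.335342826=0.573151368
       θ'=0.109562303+0.031402·-0.847417133=0.082951710, θ̇'=-0.847417133+0.031402·4.388007308=-0.709624928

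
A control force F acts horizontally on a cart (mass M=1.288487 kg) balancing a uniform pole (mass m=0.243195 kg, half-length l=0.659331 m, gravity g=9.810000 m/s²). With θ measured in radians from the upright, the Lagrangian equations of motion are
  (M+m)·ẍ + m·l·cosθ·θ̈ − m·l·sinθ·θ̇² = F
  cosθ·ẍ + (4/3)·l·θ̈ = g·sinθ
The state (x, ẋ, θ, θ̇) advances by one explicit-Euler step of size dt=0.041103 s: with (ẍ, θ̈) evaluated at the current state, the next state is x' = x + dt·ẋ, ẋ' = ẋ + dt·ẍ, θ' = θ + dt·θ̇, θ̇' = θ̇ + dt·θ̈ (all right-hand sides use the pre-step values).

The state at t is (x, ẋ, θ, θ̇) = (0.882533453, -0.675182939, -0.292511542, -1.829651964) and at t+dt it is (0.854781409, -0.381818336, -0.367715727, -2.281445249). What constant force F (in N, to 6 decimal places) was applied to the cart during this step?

F = 9.399249 N

ẍ = (ẋ'−ẋ)/dt = (-0.381818336−-0.675182939)/0.041103 = 7.137304
θ̈ = (θ̇'−θ̇)/dt = (-2.281445249−-1.829651964)/0.041103 = -10.991735
sinθ=-0.288358, cosθ=0.957523
F = (M+m)·ẍ + m·l·cosθ·θ̈ − m·l·sinθ·θ̇² = 10.932080 + -1.687615 − -0.154784 = 9.399249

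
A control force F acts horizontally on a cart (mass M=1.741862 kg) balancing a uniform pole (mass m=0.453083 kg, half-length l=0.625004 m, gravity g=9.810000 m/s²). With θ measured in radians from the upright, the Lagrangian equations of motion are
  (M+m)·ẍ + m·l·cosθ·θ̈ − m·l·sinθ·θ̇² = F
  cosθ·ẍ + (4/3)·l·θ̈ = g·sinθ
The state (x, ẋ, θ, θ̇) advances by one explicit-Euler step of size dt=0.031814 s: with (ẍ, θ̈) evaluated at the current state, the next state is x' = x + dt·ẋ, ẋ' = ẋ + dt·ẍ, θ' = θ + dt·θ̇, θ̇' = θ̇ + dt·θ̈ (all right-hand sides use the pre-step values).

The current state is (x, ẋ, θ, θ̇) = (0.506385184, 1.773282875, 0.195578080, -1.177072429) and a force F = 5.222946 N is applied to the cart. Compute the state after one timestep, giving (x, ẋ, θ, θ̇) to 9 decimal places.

(0.562800405, 1.852712361, 0.158130698, -1.197789795)

sinθ=0.194333627, cosθ=0.980935493
temp = (F + m·l·θ̇²·sinθ)/(M+m) = (5.222946 + 0.076245619)/2.194945 = 2.414270799
θ̈ = (g·sinθ − cosθ·temp)/(l·(4/3 − m·cos²θ/(M+m))) = -0.651202819
ẍ = temp − m·l·θ̈·cosθ/(M+m) = 2.496683404
Euler: x'=0.506385184+0.031814·1.773282875=0.562800405, ẋ'=1.773282875+0.031814·2.496683404=1.852712361
       θ'=0.195578080+0.031814·-1.177072429=0.158130698, θ̇'=-1.177072429+0.031814·-0.651202819=-1.197789795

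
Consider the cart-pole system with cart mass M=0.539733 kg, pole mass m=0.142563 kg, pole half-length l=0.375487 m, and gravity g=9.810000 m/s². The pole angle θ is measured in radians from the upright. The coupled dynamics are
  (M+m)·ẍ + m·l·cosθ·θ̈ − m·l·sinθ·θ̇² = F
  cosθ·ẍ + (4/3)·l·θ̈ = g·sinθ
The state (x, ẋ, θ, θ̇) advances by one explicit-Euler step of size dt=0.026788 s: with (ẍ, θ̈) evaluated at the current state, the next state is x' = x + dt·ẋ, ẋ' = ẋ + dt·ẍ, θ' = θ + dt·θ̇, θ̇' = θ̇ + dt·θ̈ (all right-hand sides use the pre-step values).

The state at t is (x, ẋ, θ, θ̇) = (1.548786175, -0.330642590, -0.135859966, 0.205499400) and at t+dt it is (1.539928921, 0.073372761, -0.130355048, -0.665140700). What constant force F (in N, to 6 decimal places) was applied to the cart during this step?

ẍ = (ẋ'−ẋ)/dt = (0.073372761−-0.330642590)/0.026788 = 15.081953
θ̈ = (θ̇'−θ̇)/dt = (-0.665140700−0.205499400)/0.026788 = -32.501124
sinθ=-0.135442, cosθ=0.990785
F = (M+m)·ẍ + m·l·cosθ·θ̈ − m·l·sinθ·θ̇² = 10.290356 + -1.723771 − -0.000306 = 8.566891

F = 8.566891 N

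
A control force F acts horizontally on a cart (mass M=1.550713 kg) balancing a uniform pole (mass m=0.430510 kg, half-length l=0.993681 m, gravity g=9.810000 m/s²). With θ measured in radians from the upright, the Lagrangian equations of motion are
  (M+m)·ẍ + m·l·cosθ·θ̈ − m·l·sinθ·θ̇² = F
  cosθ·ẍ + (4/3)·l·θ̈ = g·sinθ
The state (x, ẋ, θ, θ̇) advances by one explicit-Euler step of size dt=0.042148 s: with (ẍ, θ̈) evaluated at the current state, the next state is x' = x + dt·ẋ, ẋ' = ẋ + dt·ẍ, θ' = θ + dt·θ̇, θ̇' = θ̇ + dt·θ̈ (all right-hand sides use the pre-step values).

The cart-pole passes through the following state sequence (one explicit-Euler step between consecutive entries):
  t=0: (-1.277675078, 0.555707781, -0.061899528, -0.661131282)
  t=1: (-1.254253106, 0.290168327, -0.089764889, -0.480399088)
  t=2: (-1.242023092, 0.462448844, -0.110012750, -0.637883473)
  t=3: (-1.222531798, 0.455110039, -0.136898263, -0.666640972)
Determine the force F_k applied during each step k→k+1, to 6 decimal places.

step 0→1:
  ẍ = (ẋ'−ẋ)/dt = (0.290168327−0.555707781)/0.042148 = -6.300167
  θ̈ = (θ̇'−θ̇)/dt = (-0.480399088−-0.661131282)/0.042148 = 4.288037
  sinθ=-0.061860, cosθ=0.998085
  F = (M+m)·ẍ + m·l·cosθ·θ̈ − m·l·sinθ·θ̇² = -12.482036 + 1.830865 − -0.011567 = -10.639605
step 1→2:
  ẍ = (ẋ'−ẋ)/dt = (0.462448844−0.290168327)/0.042148 = 4.087513
  θ̈ = (θ̇'−θ̇)/dt = (-0.637883473−-0.480399088)/0.042148 = -3.736462
  sinθ=-0.089644, cosθ=0.995974
  F = (M+m)·ẍ + m·l·cosθ·θ̈ − m·l·sinθ·θ̇² = 8.098276 + -1.591984 − -0.008850 = 6.515142
step 2→3:
  ẍ = (ẋ'−ẋ)/dt = (0.455110039−0.462448844)/0.042148 = -0.174120
  θ̈ = (θ̇'−θ̇)/dt = (-0.666640972−-0.637883473)/0.042148 = -0.682298
  sinθ=-0.109791, cosθ=0.993955
  F = (M+m)·ẍ + m·l·cosθ·θ̈ − m·l·sinθ·θ̇² = -0.344970 + -0.290116 − -0.019111 = -0.615975

F_0 = -10.639605 N
F_1 = 6.515142 N
F_2 = -0.615975 N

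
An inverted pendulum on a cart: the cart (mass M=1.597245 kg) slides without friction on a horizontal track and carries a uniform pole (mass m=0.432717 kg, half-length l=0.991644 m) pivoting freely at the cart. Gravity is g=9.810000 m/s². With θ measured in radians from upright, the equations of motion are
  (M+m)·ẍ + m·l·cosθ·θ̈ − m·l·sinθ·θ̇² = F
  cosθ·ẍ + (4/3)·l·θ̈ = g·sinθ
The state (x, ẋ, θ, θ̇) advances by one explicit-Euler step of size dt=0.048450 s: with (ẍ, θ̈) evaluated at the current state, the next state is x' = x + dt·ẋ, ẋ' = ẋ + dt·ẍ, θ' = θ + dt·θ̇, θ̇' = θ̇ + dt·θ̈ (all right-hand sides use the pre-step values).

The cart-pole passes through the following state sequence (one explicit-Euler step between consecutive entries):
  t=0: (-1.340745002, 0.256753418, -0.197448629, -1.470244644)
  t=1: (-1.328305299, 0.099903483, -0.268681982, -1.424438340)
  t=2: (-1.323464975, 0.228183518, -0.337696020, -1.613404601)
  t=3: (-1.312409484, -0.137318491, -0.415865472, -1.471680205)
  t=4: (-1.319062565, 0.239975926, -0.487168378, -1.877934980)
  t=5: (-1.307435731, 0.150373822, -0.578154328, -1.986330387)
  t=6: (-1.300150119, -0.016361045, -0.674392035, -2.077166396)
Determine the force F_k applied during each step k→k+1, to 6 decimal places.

F_0 = -5.991950 N
F_1 = 3.992264 N
F_2 = -13.759460 N
F_3 = 12.892002 N
F_4 = -3.894075 N
F_5 = -6.734413 N

step 0→1:
  ẍ = (ẋ'−ẋ)/dt = (0.099903483−0.256753418)/0.048450 = -3.237357
  θ̈ = (θ̇'−θ̇)/dt = (-1.424438340−-1.470244644)/0.048450 = 0.945435
  sinθ=-0.196168, cosθ=0.980570
  F = (M+m)·ẍ + m·l·cosθ·θ̈ − m·l·sinθ·θ̇² = -6.571711 + 0.397805 − -0.181956 = -5.991950
step 1→2:
  ẍ = (ẋ'−ẋ)/dt = (0.228183518−0.099903483)/0.048450 = 2.647679
  θ̈ = (θ̇'−θ̇)/dt = (-1.613404601−-1.424438340)/0.048450 = -3.900232
  sinθ=-0.265461, cosθ=0.964122
  F = (M+m)·ẍ + m·l·cosθ·θ̈ − m·l·sinθ·θ̇² = 5.374687 + -1.613549 − -0.231125 = 3.992264
step 2→3:
  ẍ = (ẋ'−ẋ)/dt = (-0.137318491−0.228183518)/0.048450 = -7.543901
  θ̈ = (θ̇'−θ̇)/dt = (-1.471680205−-1.613404601)/0.048450 = 2.925168
  sinθ=-0.331314, cosθ=0.943521
  F = (M+m)·ẍ + m·l·cosθ·θ̈ − m·l·sinθ·θ̇² = -15.313833 + 1.184301 − -0.370072 = -13.759460
step 3→4:
  ẍ = (ẋ'−ẋ)/dt = (0.239975926−-0.137318491)/0.048450 = 7.787294
  θ̈ = (θ̇'−θ̇)/dt = (-1.877934980−-1.471680205)/0.048450 = -8.385031
  sinθ=-0.403982, cosθ=0.914767
  F = (M+m)·ẍ + m·l·cosθ·θ̈ − m·l·sinθ·θ̇² = 15.807912 + -3.291357 − -0.375447 = 12.892002
step 4→5:
  ẍ = (ẋ'−ẋ)/dt = (0.150373822−0.239975926)/0.048450 = -1.849373
  θ̈ = (θ̇'−θ̇)/dt = (-1.986330387−-1.877934980)/0.048450 = -2.237263
  sinθ=-0.468126, cosθ=0.883662
  F = (M+m)·ẍ + m·l·cosθ·θ̈ − m·l·sinθ·θ̇² = -3.754156 + -0.848326 − -0.708408 = -3.894075
step 5→6:
  ẍ = (ẋ'−ẋ)/dt = (-0.016361045−0.150373822)/0.048450 = -3.441380
  θ̈ = (θ̇'−θ̇)/dt = (-2.077166396−-1.986330387)/0.048450 = -1.874840
  sinθ=-0.546479, cosθ=0.837473
  F = (M+m)·ẍ + m·l·cosθ·θ̈ − m·l·sinθ·θ̇² = -6.985871 + -0.673744 − -0.925202 = -6.734413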